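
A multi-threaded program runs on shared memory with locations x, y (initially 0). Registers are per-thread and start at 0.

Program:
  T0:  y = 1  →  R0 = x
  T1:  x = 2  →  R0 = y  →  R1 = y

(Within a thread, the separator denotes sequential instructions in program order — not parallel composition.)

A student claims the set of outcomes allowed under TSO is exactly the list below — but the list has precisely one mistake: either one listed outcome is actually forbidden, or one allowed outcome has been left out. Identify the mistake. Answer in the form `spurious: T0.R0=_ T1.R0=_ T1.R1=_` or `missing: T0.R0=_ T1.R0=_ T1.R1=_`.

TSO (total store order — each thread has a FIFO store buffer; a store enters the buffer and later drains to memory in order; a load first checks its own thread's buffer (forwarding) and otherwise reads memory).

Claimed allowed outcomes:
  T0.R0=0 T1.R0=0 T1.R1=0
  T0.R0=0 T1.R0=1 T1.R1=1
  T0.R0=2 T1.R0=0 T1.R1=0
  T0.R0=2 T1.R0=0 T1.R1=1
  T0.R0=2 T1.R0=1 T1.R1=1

missing: T0.R0=0 T1.R0=0 T1.R1=1

outcome vector order: (T0.R0,T1.R0,T1.R1)
TSO (6): <0 0 0>; <0 0 1>; <0 1 1>; <2 0 0>; <2 0 1>; <2 1 1>
TSO∖claimed = {<0 0 1>}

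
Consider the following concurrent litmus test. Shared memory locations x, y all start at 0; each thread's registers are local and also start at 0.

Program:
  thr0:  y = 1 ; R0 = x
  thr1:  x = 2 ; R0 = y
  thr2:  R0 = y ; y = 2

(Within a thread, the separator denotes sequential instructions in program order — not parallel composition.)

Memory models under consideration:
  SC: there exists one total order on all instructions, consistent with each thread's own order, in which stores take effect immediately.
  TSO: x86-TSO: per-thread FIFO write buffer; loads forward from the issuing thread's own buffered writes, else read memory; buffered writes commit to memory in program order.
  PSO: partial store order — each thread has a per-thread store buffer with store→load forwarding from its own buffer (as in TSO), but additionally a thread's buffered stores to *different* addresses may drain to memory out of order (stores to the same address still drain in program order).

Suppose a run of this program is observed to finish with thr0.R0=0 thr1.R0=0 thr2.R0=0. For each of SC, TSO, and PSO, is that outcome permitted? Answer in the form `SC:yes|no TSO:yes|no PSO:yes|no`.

outcome vector order: (thr0.R0,thr1.R0,thr2.R0)
SC: 10 outcomes — {<0 1 0>, <0 1 1>, <0 2 0>, <0 2 1>, <2 0 0>, <2 0 1>, <2 1 0>, <2 1 1>, <2 2 0>, <2 2 1>}
TSO: 12 outcomes — {<0 0 0>, <0 0 1>, <0 1 0>, <0 1 1>, <0 2 0>, <0 2 1>, <2 0 0>, <2 0 1>, <2 1 0>, <2 1 1>, <2 2 0>, <2 2 1>}
PSO: 12 outcomes — {<0 0 0>, <0 0 1>, <0 1 0>, <0 1 1>, <0 2 0>, <0 2 1>, <2 0 0>, <2 0 1>, <2 1 0>, <2 1 1>, <2 2 0>, <2 2 1>}
target <0 0 0> ∈ {TSO,PSO}

SC:no TSO:yes PSO:yes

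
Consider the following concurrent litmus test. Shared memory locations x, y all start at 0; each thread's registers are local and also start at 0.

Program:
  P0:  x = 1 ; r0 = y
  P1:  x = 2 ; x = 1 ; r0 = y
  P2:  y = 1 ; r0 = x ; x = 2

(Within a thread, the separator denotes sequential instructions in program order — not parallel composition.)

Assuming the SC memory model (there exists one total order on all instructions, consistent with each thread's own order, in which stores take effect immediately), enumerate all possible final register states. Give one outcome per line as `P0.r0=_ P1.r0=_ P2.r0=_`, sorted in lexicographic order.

outcome vector order: (P0.r0,P1.r0,P2.r0)
|SC outcomes| = 7

P0.r0=0 P1.r0=0 P2.r0=1
P0.r0=0 P1.r0=1 P2.r0=1
P0.r0=0 P1.r0=1 P2.r0=2
P0.r0=1 P1.r0=0 P2.r0=1
P0.r0=1 P1.r0=1 P2.r0=0
P0.r0=1 P1.r0=1 P2.r0=1
P0.r0=1 P1.r0=1 P2.r0=2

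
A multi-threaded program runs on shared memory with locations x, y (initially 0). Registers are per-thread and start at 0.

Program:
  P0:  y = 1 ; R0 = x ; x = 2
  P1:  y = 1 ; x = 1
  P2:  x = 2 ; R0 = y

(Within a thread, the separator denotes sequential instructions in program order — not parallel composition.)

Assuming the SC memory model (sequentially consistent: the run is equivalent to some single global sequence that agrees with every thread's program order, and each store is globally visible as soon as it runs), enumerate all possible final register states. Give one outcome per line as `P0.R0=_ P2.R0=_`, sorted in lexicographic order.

P0.R0=0 P2.R0=1
P0.R0=1 P2.R0=0
P0.R0=1 P2.R0=1
P0.R0=2 P2.R0=0
P0.R0=2 P2.R0=1

outcome vector order: (P0.R0,P2.R0)
|SC outcomes| = 5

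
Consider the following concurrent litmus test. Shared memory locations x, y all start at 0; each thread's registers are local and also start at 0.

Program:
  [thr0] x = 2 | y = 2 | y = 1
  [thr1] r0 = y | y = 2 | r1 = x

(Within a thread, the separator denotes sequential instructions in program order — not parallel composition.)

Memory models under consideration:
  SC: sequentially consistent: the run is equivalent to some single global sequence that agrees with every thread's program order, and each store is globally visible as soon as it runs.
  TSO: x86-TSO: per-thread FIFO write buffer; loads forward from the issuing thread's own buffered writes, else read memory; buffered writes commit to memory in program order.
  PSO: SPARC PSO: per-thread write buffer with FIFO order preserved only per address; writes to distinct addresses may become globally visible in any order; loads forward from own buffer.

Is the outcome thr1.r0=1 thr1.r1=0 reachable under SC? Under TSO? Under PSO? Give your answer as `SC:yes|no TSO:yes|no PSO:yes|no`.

SC:no TSO:no PSO:yes

outcome vector order: (thr1.r0,thr1.r1)
SC (4): 00 02 12 22
TSO (4): 00 02 12 22
PSO (6): 00 02 10 12 20 22
target 10 ∈ {PSO}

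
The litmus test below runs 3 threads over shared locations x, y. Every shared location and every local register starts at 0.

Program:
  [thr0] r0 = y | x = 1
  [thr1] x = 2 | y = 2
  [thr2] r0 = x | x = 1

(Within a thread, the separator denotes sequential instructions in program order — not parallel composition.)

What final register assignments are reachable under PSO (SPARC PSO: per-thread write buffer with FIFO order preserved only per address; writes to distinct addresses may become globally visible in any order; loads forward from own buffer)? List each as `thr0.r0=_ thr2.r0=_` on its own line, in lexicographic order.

outcome vector order: (thr0.r0,thr2.r0)
|PSO outcomes| = 6

thr0.r0=0 thr2.r0=0
thr0.r0=0 thr2.r0=1
thr0.r0=0 thr2.r0=2
thr0.r0=2 thr2.r0=0
thr0.r0=2 thr2.r0=1
thr0.r0=2 thr2.r0=2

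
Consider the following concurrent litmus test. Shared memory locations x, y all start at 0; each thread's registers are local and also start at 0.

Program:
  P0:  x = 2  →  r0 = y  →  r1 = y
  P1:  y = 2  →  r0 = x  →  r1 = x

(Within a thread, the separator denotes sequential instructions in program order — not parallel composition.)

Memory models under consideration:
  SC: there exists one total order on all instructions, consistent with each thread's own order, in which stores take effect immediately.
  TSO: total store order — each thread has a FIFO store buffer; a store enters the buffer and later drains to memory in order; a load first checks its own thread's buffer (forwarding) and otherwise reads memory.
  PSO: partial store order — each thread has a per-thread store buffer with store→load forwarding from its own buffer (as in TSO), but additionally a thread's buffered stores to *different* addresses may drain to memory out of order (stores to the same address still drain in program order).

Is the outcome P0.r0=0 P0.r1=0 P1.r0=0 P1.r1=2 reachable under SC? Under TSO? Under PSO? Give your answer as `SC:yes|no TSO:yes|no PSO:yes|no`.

SC:no TSO:yes PSO:yes

outcome vector order: (P0.r0,P0.r1,P1.r0,P1.r1)
SC (5): <0 0 2 2> <0 2 2 2> <2 2 0 0> <2 2 0 2> <2 2 2 2>
TSO (9): <0 0 0 0> <0 0 0 2> <0 0 2 2> <0 2 0 0> <0 2 0 2> <0 2 2 2> <2 2 0 0> <2 2 0 2> <2 2 2 2>
PSO (9): <0 0 0 0> <0 0 0 2> <0 0 2 2> <0 2 0 0> <0 2 0 2> <0 2 2 2> <2 2 0 0> <2 2 0 2> <2 2 2 2>
target <0 0 0 2> ∈ {TSO,PSO}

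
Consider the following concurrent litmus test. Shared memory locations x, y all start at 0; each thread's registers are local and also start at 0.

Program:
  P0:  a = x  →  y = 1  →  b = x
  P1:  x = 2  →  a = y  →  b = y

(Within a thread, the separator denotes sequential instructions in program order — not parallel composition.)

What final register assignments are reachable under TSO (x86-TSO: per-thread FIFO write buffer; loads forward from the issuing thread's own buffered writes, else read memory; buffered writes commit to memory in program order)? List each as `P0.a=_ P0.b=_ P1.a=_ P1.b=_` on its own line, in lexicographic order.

outcome vector order: (P0.a,P0.b,P1.a,P1.b)
|TSO outcomes| = 9

P0.a=0 P0.b=0 P1.a=0 P1.b=0
P0.a=0 P0.b=0 P1.a=0 P1.b=1
P0.a=0 P0.b=0 P1.a=1 P1.b=1
P0.a=0 P0.b=2 P1.a=0 P1.b=0
P0.a=0 P0.b=2 P1.a=0 P1.b=1
P0.a=0 P0.b=2 P1.a=1 P1.b=1
P0.a=2 P0.b=2 P1.a=0 P1.b=0
P0.a=2 P0.b=2 P1.a=0 P1.b=1
P0.a=2 P0.b=2 P1.a=1 P1.b=1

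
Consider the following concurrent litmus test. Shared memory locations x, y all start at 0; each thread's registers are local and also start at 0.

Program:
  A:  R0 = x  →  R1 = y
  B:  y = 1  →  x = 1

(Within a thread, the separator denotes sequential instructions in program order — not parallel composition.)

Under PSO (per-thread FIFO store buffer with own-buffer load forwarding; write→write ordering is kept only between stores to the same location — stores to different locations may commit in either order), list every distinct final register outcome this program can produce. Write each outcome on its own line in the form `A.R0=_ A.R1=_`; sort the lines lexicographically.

outcome vector order: (A.R0,A.R1)
|PSO outcomes| = 4

A.R0=0 A.R1=0
A.R0=0 A.R1=1
A.R0=1 A.R1=0
A.R0=1 A.R1=1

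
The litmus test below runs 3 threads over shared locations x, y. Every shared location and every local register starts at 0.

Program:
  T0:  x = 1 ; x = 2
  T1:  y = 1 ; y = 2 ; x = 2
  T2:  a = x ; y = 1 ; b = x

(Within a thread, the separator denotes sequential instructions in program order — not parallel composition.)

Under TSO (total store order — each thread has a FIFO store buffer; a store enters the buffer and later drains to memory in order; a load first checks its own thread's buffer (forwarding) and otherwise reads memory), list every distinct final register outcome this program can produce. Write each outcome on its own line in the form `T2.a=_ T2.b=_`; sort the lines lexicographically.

outcome vector order: (T2.a,T2.b)
|TSO outcomes| = 7

T2.a=0 T2.b=0
T2.a=0 T2.b=1
T2.a=0 T2.b=2
T2.a=1 T2.b=1
T2.a=1 T2.b=2
T2.a=2 T2.b=1
T2.a=2 T2.b=2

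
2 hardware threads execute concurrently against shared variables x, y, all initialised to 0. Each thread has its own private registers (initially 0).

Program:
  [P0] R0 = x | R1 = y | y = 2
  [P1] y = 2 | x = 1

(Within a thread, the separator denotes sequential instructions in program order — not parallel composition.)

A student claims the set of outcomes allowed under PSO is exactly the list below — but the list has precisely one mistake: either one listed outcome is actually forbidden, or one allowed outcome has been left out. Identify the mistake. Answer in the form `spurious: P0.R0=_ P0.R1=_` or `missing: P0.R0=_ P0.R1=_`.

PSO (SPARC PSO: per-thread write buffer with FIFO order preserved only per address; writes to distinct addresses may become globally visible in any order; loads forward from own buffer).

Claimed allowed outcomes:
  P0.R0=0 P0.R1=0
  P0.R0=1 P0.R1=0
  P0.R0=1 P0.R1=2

outcome vector order: (P0.R0,P0.R1)
PSO (4): 0/0; 0/2; 1/0; 1/2
PSO∖claimed = {0/2}

missing: P0.R0=0 P0.R1=2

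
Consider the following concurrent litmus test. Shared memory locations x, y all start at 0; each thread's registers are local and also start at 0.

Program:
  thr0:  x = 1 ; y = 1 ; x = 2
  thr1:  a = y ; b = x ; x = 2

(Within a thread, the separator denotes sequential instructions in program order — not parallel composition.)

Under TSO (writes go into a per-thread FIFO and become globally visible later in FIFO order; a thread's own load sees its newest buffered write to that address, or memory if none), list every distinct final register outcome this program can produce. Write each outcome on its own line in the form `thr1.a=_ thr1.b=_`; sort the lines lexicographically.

thr1.a=0 thr1.b=0
thr1.a=0 thr1.b=1
thr1.a=0 thr1.b=2
thr1.a=1 thr1.b=1
thr1.a=1 thr1.b=2

outcome vector order: (thr1.a,thr1.b)
|TSO outcomes| = 5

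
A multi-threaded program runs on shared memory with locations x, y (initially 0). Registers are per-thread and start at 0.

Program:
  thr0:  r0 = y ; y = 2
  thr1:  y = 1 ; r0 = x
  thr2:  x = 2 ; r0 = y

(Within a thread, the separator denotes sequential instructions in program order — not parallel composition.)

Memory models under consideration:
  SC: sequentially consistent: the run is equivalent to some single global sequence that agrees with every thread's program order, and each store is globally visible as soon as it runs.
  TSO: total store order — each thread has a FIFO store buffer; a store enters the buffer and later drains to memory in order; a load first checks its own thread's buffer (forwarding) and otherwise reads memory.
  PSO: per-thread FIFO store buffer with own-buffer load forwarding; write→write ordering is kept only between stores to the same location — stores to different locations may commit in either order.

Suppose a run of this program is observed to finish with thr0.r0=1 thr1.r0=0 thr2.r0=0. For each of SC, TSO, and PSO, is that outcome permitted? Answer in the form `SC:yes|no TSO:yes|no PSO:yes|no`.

outcome vector order: (thr0.r0,thr1.r0,thr2.r0)
SC (10): 0/0/1, 0/0/2, 0/2/0, 0/2/1, 0/2/2, 1/0/1, 1/0/2, 1/2/0, 1/2/1, 1/2/2
TSO (12): 0/0/0, 0/0/1, 0/0/2, 0/2/0, 0/2/1, 0/2/2, 1/0/0, 1/0/1, 1/0/2, 1/2/0, 1/2/1, 1/2/2
PSO (12): 0/0/0, 0/0/1, 0/0/2, 0/2/0, 0/2/1, 0/2/2, 1/0/0, 1/0/1, 1/0/2, 1/2/0, 1/2/1, 1/2/2
target 1/0/0 ∈ {TSO,PSO}

SC:no TSO:yes PSO:yes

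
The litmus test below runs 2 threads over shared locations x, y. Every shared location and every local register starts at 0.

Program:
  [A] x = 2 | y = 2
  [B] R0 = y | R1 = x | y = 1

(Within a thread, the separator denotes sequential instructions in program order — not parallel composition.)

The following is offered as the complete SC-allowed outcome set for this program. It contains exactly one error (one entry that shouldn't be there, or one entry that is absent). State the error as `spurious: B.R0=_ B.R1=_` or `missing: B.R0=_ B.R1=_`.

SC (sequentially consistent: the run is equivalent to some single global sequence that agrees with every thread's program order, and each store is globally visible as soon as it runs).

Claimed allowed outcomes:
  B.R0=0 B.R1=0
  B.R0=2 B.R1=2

missing: B.R0=0 B.R1=2

outcome vector order: (B.R0,B.R1)
under SC → (0,0), (0,2), (2,2)
SC∖claimed = {(0,2)}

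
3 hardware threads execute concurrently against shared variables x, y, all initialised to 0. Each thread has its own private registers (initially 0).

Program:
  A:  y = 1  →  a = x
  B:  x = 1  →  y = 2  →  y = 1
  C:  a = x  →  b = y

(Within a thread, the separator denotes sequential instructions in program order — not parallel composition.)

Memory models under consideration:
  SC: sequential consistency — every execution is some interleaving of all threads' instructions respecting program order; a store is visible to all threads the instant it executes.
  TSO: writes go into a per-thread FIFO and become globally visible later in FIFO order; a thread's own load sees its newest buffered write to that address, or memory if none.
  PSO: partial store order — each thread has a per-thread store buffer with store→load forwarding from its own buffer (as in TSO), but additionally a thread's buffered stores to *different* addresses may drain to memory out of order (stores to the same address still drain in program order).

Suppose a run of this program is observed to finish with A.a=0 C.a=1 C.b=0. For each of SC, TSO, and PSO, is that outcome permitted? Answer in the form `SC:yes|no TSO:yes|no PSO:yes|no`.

SC:no TSO:yes PSO:yes

outcome vector order: (A.a,C.a,C.b)
under SC → <0 0 0>; <0 0 1>; <0 0 2>; <0 1 1>; <0 1 2>; <1 0 0>; <1 0 1>; <1 0 2>; <1 1 0>; <1 1 1>; <1 1 2>
under TSO → <0 0 0>; <0 0 1>; <0 0 2>; <0 1 0>; <0 1 1>; <0 1 2>; <1 0 0>; <1 0 1>; <1 0 2>; <1 1 0>; <1 1 1>; <1 1 2>
under PSO → <0 0 0>; <0 0 1>; <0 0 2>; <0 1 0>; <0 1 1>; <0 1 2>; <1 0 0>; <1 0 1>; <1 0 2>; <1 1 0>; <1 1 1>; <1 1 2>
target <0 1 0> ∈ {TSO,PSO}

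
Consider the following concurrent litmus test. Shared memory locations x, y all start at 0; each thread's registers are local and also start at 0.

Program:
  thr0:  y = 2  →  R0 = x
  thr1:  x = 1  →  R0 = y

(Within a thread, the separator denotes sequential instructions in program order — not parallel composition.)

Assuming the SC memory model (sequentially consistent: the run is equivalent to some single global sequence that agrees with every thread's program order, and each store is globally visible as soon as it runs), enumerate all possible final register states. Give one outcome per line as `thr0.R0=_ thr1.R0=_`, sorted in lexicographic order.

thr0.R0=0 thr1.R0=2
thr0.R0=1 thr1.R0=0
thr0.R0=1 thr1.R0=2

outcome vector order: (thr0.R0,thr1.R0)
|SC outcomes| = 3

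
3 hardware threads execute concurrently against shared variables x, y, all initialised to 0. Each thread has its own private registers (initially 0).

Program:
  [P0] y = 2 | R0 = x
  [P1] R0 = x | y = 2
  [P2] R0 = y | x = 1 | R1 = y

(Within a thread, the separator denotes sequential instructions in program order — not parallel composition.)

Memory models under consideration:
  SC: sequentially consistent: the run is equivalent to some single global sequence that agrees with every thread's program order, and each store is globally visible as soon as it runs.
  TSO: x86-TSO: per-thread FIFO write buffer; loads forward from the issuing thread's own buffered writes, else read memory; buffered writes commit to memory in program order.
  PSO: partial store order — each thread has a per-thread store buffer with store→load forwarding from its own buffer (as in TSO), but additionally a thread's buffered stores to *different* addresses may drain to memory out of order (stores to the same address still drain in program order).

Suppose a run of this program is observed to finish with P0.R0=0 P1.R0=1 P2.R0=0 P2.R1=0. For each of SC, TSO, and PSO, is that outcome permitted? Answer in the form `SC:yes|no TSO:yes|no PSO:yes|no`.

outcome vector order: (P0.R0,P1.R0,P2.R0,P2.R1)
under SC → (0,0,0,2) (0,0,2,2) (0,1,0,2) (0,1,2,2) (1,0,0,0) (1,0,0,2) (1,0,2,2) (1,1,0,0) (1,1,0,2) (1,1,2,2)
under TSO → (0,0,0,0) (0,0,0,2) (0,0,2,2) (0,1,0,0) (0,1,0,2) (0,1,2,2) (1,0,0,0) (1,0,0,2) (1,0,2,2) (1,1,0,0) (1,1,0,2) (1,1,2,2)
under PSO → (0,0,0,0) (0,0,0,2) (0,0,2,2) (0,1,0,0) (0,1,0,2) (0,1,2,2) (1,0,0,0) (1,0,0,2) (1,0,2,2) (1,1,0,0) (1,1,0,2) (1,1,2,2)
target (0,1,0,0) ∈ {TSO,PSO}

SC:no TSO:yes PSO:yes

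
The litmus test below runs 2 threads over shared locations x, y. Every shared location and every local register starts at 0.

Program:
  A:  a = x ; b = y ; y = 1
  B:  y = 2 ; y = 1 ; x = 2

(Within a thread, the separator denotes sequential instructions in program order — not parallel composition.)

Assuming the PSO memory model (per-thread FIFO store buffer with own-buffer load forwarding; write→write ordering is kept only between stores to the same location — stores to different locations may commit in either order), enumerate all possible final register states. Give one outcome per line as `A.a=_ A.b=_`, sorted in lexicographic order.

A.a=0 A.b=0
A.a=0 A.b=1
A.a=0 A.b=2
A.a=2 A.b=0
A.a=2 A.b=1
A.a=2 A.b=2

outcome vector order: (A.a,A.b)
|PSO outcomes| = 6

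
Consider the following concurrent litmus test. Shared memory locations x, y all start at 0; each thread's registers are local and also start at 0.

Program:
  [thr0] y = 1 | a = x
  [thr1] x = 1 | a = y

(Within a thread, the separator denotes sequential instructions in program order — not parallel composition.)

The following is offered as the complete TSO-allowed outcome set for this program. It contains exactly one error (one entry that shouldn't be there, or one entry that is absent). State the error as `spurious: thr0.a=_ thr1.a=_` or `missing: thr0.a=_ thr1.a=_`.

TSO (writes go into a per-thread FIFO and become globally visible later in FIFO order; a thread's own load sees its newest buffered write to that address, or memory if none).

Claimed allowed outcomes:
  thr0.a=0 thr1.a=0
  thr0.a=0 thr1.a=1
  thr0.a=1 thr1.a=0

missing: thr0.a=1 thr1.a=1

outcome vector order: (thr0.a,thr1.a)
[TSO] allowed = {(0,0) (0,1) (1,0) (1,1)}
TSO∖claimed = {(1,1)}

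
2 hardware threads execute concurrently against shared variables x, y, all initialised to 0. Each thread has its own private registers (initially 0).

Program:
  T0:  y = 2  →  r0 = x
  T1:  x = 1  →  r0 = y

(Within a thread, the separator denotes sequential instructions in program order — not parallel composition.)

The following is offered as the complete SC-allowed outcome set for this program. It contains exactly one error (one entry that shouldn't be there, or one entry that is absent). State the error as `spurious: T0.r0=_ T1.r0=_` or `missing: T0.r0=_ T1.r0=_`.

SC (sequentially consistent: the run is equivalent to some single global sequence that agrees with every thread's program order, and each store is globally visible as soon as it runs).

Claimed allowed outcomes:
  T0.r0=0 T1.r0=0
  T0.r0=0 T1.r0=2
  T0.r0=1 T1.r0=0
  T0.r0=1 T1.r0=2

outcome vector order: (T0.r0,T1.r0)
[SC] allowed = {<0 2>; <1 0>; <1 2>}
claimed∖SC = {<0 0>}

spurious: T0.r0=0 T1.r0=0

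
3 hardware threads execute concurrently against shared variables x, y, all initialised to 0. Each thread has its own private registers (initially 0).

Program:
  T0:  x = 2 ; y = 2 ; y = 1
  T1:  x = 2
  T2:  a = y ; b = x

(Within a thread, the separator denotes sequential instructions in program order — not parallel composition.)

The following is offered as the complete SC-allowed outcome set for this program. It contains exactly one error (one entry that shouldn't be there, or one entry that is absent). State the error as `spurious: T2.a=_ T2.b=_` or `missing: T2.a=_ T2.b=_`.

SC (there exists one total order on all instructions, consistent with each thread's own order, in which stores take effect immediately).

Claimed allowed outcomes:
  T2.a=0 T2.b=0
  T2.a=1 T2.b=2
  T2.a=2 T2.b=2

missing: T2.a=0 T2.b=2

outcome vector order: (T2.a,T2.b)
under SC → <0 0> <0 2> <1 2> <2 2>
SC∖claimed = {<0 2>}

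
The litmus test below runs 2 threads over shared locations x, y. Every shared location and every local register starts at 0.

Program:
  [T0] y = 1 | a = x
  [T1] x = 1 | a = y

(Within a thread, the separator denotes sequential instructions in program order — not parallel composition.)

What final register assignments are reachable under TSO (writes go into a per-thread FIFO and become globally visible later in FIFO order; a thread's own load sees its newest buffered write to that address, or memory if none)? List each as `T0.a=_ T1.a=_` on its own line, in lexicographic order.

T0.a=0 T1.a=0
T0.a=0 T1.a=1
T0.a=1 T1.a=0
T0.a=1 T1.a=1

outcome vector order: (T0.a,T1.a)
|TSO outcomes| = 4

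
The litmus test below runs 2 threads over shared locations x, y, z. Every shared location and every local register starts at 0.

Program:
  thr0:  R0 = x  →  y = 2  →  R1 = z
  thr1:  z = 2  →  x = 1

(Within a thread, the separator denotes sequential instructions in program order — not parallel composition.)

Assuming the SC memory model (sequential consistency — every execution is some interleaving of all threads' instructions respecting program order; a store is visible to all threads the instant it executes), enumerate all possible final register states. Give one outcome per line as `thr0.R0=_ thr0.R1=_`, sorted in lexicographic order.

outcome vector order: (thr0.R0,thr0.R1)
|SC outcomes| = 3

thr0.R0=0 thr0.R1=0
thr0.R0=0 thr0.R1=2
thr0.R0=1 thr0.R1=2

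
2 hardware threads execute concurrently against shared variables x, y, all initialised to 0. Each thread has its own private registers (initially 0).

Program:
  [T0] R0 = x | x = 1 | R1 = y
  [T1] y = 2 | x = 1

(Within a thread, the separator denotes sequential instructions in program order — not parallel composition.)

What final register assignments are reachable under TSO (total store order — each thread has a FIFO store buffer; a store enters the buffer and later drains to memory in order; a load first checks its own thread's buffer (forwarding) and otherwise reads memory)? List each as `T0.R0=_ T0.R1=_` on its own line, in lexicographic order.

outcome vector order: (T0.R0,T0.R1)
|TSO outcomes| = 3

T0.R0=0 T0.R1=0
T0.R0=0 T0.R1=2
T0.R0=1 T0.R1=2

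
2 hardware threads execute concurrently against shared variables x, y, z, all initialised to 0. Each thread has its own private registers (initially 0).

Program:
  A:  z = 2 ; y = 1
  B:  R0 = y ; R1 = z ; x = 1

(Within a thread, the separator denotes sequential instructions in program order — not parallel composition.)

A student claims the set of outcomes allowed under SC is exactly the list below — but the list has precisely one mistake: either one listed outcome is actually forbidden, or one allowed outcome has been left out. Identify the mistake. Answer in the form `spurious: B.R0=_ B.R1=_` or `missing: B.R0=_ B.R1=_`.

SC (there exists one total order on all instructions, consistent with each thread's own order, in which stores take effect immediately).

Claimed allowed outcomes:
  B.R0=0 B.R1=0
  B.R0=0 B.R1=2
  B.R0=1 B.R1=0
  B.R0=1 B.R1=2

spurious: B.R0=1 B.R1=0

outcome vector order: (B.R0,B.R1)
under SC → <0 0>; <0 2>; <1 2>
claimed∖SC = {<1 0>}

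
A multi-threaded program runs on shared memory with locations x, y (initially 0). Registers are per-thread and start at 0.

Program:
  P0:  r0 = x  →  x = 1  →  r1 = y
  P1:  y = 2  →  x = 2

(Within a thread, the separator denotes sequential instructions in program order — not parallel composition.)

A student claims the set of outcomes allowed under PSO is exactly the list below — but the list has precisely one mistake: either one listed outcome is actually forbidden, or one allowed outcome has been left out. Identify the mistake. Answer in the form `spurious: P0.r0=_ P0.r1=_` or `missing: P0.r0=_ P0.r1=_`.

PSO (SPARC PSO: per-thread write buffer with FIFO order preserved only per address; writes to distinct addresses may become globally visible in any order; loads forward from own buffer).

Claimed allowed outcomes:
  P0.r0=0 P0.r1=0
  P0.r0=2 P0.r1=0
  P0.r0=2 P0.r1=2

outcome vector order: (P0.r0,P0.r1)
[PSO] allowed = {0/0, 0/2, 2/0, 2/2}
PSO∖claimed = {0/2}

missing: P0.r0=0 P0.r1=2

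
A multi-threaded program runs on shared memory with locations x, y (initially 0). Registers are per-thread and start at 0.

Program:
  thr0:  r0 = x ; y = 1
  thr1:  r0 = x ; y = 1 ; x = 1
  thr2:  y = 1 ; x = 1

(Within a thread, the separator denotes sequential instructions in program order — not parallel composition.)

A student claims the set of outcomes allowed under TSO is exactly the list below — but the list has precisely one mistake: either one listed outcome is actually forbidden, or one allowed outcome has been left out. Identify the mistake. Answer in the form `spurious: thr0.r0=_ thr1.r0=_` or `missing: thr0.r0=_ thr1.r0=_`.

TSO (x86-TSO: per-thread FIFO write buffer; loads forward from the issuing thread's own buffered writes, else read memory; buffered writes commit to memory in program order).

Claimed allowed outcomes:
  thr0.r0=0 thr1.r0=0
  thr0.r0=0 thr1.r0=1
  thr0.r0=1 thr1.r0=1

missing: thr0.r0=1 thr1.r0=0

outcome vector order: (thr0.r0,thr1.r0)
TSO (4): (0,0); (0,1); (1,0); (1,1)
TSO∖claimed = {(1,0)}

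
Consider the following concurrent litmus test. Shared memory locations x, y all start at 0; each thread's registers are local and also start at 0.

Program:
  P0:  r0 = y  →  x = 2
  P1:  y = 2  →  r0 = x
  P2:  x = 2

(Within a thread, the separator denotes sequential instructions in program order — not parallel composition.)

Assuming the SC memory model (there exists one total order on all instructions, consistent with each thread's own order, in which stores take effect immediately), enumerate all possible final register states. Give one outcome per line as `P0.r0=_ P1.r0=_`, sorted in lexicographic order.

P0.r0=0 P1.r0=0
P0.r0=0 P1.r0=2
P0.r0=2 P1.r0=0
P0.r0=2 P1.r0=2

outcome vector order: (P0.r0,P1.r0)
|SC outcomes| = 4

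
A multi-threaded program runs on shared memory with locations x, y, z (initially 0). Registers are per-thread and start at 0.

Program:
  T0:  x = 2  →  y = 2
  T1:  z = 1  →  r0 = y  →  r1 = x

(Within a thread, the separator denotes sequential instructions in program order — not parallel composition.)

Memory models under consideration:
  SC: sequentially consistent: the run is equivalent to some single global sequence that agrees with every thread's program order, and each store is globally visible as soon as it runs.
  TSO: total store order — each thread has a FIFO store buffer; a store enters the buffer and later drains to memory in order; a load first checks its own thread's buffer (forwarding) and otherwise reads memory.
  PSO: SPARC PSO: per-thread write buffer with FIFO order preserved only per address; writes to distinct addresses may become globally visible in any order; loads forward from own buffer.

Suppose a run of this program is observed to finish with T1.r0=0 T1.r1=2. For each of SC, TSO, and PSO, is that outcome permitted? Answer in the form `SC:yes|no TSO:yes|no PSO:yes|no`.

SC:yes TSO:yes PSO:yes

outcome vector order: (T1.r0,T1.r1)
SC: 3 outcomes — {0/0; 0/2; 2/2}
TSO: 3 outcomes — {0/0; 0/2; 2/2}
PSO: 4 outcomes — {0/0; 0/2; 2/0; 2/2}
target 0/2 ∈ {SC,TSO,PSO}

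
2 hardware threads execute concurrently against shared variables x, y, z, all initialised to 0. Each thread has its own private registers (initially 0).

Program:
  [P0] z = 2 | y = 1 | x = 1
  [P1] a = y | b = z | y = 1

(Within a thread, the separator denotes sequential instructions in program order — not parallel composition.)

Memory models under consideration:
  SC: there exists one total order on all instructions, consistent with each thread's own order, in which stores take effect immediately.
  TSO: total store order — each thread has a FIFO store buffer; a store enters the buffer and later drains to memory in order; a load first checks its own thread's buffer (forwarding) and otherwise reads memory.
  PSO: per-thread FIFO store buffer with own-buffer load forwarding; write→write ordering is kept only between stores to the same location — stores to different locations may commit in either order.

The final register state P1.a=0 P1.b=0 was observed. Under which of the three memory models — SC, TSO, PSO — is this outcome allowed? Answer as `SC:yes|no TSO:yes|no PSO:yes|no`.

outcome vector order: (P1.a,P1.b)
[SC] allowed = {00; 02; 12}
[TSO] allowed = {00; 02; 12}
[PSO] allowed = {00; 02; 10; 12}
target 00 ∈ {SC,TSO,PSO}

SC:yes TSO:yes PSO:yes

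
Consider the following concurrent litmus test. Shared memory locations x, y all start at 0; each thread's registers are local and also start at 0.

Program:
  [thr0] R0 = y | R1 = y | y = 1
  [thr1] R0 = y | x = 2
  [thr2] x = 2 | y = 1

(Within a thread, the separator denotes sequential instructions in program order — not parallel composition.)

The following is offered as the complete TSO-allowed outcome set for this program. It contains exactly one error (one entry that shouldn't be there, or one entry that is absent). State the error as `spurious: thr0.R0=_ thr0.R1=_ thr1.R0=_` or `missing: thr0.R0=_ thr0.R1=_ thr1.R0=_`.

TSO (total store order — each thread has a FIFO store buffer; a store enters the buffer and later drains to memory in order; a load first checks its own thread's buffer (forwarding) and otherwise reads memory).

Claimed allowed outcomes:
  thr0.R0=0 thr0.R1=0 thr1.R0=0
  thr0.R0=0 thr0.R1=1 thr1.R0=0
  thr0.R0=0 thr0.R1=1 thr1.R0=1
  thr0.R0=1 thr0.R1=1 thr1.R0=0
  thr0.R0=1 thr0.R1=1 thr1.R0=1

outcome vector order: (thr0.R0,thr0.R1,thr1.R0)
TSO: 6 outcomes — {000, 001, 010, 011, 110, 111}
TSO∖claimed = {001}

missing: thr0.R0=0 thr0.R1=0 thr1.R0=1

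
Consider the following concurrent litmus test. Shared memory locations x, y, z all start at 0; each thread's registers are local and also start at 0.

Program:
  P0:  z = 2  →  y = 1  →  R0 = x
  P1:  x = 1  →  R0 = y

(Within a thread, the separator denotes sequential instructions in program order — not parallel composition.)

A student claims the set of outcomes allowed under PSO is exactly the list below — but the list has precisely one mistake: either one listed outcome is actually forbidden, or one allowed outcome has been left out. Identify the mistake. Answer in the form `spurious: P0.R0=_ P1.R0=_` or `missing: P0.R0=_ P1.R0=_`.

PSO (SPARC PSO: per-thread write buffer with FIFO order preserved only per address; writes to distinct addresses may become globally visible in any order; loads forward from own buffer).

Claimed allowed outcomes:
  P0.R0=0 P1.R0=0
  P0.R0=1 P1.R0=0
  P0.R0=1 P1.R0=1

outcome vector order: (P0.R0,P1.R0)
PSO: 4 outcomes — {00; 01; 10; 11}
PSO∖claimed = {01}

missing: P0.R0=0 P1.R0=1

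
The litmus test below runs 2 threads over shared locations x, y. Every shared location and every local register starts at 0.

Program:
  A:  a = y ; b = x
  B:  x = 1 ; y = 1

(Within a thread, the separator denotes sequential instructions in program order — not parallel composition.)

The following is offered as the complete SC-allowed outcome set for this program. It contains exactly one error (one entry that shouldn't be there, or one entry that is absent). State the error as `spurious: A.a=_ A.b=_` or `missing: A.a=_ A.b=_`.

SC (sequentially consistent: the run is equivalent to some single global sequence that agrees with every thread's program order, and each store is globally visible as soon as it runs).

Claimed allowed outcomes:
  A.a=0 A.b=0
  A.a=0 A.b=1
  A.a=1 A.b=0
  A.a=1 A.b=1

spurious: A.a=1 A.b=0

outcome vector order: (A.a,A.b)
under SC → (0,0) (0,1) (1,1)
claimed∖SC = {(1,0)}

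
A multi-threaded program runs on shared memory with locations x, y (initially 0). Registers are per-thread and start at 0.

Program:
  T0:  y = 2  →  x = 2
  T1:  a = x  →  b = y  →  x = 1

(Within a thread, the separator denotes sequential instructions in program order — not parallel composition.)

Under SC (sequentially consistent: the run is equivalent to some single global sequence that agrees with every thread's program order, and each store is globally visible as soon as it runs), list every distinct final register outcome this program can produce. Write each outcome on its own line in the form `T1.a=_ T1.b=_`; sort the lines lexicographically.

T1.a=0 T1.b=0
T1.a=0 T1.b=2
T1.a=2 T1.b=2

outcome vector order: (T1.a,T1.b)
|SC outcomes| = 3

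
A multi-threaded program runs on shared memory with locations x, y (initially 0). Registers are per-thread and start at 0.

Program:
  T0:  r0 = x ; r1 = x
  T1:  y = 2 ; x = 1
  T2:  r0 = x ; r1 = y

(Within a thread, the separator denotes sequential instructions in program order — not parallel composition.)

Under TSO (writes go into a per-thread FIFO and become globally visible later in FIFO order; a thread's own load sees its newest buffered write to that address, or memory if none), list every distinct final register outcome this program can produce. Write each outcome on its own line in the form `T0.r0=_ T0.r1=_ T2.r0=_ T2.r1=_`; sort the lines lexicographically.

outcome vector order: (T0.r0,T0.r1,T2.r0,T2.r1)
|TSO outcomes| = 9

T0.r0=0 T0.r1=0 T2.r0=0 T2.r1=0
T0.r0=0 T0.r1=0 T2.r0=0 T2.r1=2
T0.r0=0 T0.r1=0 T2.r0=1 T2.r1=2
T0.r0=0 T0.r1=1 T2.r0=0 T2.r1=0
T0.r0=0 T0.r1=1 T2.r0=0 T2.r1=2
T0.r0=0 T0.r1=1 T2.r0=1 T2.r1=2
T0.r0=1 T0.r1=1 T2.r0=0 T2.r1=0
T0.r0=1 T0.r1=1 T2.r0=0 T2.r1=2
T0.r0=1 T0.r1=1 T2.r0=1 T2.r1=2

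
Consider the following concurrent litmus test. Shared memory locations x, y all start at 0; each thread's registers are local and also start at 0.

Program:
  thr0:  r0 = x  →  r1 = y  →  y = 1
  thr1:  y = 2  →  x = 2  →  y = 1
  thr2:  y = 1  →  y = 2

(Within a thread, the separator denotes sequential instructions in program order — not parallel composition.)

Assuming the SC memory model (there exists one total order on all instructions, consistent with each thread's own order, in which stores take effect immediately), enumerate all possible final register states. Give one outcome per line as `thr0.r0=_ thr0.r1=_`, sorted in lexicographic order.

outcome vector order: (thr0.r0,thr0.r1)
|SC outcomes| = 5

thr0.r0=0 thr0.r1=0
thr0.r0=0 thr0.r1=1
thr0.r0=0 thr0.r1=2
thr0.r0=2 thr0.r1=1
thr0.r0=2 thr0.r1=2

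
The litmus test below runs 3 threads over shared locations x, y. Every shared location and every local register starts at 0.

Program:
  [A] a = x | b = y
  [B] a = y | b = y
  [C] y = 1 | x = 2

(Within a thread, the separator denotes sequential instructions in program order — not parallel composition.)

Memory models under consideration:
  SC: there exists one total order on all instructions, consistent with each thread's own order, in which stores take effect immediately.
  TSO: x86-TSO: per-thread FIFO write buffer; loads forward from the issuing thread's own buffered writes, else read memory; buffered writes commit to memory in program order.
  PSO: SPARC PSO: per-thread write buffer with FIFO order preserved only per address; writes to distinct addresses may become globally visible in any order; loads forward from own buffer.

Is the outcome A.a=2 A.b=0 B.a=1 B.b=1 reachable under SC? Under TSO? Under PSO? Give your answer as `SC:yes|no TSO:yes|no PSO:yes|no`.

SC:no TSO:no PSO:yes

outcome vector order: (A.a,A.b,B.a,B.b)
SC (9): 0/0/0/0 0/0/0/1 0/0/1/1 0/1/0/0 0/1/0/1 0/1/1/1 2/1/0/0 2/1/0/1 2/1/1/1
TSO (9): 0/0/0/0 0/0/0/1 0/0/1/1 0/1/0/0 0/1/0/1 0/1/1/1 2/1/0/0 2/1/0/1 2/1/1/1
PSO (12): 0/0/0/0 0/0/0/1 0/0/1/1 0/1/0/0 0/1/0/1 0/1/1/1 2/0/0/0 2/0/0/1 2/0/1/1 2/1/0/0 2/1/0/1 2/1/1/1
target 2/0/1/1 ∈ {PSO}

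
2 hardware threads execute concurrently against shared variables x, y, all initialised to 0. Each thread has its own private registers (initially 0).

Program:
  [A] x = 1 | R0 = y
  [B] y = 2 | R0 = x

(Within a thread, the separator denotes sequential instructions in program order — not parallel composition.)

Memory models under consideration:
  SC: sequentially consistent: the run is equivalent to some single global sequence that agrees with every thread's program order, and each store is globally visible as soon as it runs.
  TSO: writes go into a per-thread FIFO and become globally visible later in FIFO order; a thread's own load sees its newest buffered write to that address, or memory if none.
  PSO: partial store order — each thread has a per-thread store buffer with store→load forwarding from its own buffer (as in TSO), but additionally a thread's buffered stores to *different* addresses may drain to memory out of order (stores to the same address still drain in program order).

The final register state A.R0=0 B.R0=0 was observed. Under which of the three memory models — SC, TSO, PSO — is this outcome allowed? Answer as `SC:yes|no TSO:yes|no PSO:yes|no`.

SC:no TSO:yes PSO:yes

outcome vector order: (A.R0,B.R0)
[SC] allowed = {(0,1), (2,0), (2,1)}
[TSO] allowed = {(0,0), (0,1), (2,0), (2,1)}
[PSO] allowed = {(0,0), (0,1), (2,0), (2,1)}
target (0,0) ∈ {TSO,PSO}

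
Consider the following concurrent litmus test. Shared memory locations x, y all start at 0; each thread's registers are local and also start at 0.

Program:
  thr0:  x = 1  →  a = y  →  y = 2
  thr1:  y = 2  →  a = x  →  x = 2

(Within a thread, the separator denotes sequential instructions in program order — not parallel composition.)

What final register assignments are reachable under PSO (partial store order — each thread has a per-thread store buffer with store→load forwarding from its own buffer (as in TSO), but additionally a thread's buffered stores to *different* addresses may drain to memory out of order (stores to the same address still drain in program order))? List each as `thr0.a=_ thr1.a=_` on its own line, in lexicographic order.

outcome vector order: (thr0.a,thr1.a)
|PSO outcomes| = 4

thr0.a=0 thr1.a=0
thr0.a=0 thr1.a=1
thr0.a=2 thr1.a=0
thr0.a=2 thr1.a=1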